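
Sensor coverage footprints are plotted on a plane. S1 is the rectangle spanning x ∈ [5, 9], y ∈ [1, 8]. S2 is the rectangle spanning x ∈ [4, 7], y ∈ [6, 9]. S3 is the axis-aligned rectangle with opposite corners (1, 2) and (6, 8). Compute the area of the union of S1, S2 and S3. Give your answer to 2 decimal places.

55.00

By inclusion–exclusion:
Individual areas: |S1| = 28, |S2| = 9, |S3| = 30.
|S1∩S2|: x∈[5,7], y∈[6,8] → 2·2 = 4.
|S1∩S3|: x∈[5,6], y∈[2,8] → 1·6 = 6.
|S2∩S3|: x∈[4,6], y∈[6,8] → 2·2 = 4.
|S1∩S2∩S3| = 2.
|S1 ∪ S2 ∪ S3| = 67 − 14 + 2 = 55.00.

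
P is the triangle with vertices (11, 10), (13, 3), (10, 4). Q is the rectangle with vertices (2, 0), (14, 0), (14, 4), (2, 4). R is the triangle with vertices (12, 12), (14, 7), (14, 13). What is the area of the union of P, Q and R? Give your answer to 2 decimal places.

62.14

By inclusion–exclusion:
Individual areas: |P| = 9.5, |Q| = 48, |R| = 6.
|P∩Q| = 1.3571.
|P∩R| = 0.
|Q∩R| = 0.
|P∩Q∩R| = 0.
|P ∪ Q ∪ R| = 63.5 − 1.3571 + 0 = 62.14.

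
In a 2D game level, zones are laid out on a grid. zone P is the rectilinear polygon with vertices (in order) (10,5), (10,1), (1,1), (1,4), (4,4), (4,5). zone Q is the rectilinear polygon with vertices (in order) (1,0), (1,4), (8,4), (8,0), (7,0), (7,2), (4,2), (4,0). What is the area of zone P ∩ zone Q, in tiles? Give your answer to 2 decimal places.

18.00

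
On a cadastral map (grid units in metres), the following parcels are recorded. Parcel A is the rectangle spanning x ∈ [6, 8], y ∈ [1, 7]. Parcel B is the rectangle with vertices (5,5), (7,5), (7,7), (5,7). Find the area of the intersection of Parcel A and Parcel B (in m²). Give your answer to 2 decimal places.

2.00

|Parcel A∩Parcel B|: x∈[6,7], y∈[5,7] → 1·2 = 2.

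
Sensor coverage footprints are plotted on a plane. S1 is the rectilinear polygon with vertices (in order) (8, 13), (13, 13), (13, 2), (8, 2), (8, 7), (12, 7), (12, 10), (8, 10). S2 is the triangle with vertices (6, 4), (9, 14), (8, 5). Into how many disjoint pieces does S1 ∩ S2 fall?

2

S1 ∩ S2 splits into 2 disjoint pieces (area 1.35, area 0.2222).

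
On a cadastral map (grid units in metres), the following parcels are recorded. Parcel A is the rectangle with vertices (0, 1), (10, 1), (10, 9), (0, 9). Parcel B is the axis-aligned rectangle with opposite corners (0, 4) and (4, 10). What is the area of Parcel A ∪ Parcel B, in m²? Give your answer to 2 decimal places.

84.00

By inclusion–exclusion:
Individual areas: |Parcel A| = 80, |Parcel B| = 24.
|Parcel A∩Parcel B|: x∈[0,4], y∈[4,9] → 4·5 = 20.
|Parcel A ∪ Parcel B| = 104 − 20 = 84.00.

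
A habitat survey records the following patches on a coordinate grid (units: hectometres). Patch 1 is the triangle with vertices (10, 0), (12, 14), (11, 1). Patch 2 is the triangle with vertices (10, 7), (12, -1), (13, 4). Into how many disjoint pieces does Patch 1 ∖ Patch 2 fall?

2

Patch 1 ∖ Patch 2 splits into 2 disjoint pieces (area 2.3904, area 2.1696).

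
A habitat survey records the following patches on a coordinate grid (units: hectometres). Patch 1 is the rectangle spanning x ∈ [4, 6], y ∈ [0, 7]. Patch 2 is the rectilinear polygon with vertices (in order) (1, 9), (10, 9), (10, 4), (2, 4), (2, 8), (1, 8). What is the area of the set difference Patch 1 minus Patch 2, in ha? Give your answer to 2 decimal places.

|Patch 1| = 14, |Patch 1∩Patch 2| = 6.
|Patch 1 ∖ Patch 2| = |Patch 1| − |Patch 1∩Patch 2| = 14 − 6 = 8.00.

8.00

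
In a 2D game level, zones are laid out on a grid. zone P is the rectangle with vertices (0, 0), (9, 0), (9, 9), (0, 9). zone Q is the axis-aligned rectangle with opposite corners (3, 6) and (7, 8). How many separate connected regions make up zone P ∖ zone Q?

1

zone P ∖ zone Q is a single connected region.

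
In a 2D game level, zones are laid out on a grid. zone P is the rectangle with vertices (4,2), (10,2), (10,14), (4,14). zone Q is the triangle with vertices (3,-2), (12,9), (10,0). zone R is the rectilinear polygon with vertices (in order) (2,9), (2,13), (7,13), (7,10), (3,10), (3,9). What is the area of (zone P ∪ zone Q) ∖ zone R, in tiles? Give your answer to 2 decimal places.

84.01

|zone P ∪ zone Q| = 93.0101.
|(zone P ∪ zone Q) ∩ zone R| = 9.
|(zone P ∪ zone Q) ∖ zone R| = 93.0101 − 9 = 84.01.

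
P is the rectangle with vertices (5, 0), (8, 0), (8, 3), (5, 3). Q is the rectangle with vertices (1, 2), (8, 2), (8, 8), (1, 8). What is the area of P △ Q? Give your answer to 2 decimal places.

45.00

|P∩Q|: x∈[5,8], y∈[2,3] → 3·1 = 3.
|P △ Q| = |P| + |Q| − 2·|P∩Q| = 9 + 42 − 6 = 45.00.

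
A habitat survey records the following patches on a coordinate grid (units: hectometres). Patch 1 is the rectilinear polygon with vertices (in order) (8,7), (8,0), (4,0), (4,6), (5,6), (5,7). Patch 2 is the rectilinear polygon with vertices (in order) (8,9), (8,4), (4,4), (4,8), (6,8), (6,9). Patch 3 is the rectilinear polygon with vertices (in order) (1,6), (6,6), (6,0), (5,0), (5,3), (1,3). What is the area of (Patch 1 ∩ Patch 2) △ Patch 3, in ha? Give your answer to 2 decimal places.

|Patch 1 ∩ Patch 2| = 11.
|(Patch 1 ∩ Patch 2) ∩ Patch 3| = 4.
|(Patch 1 ∩ Patch 2) △ Patch 3| = 11 + 18 − 8 = 21.00.

21.00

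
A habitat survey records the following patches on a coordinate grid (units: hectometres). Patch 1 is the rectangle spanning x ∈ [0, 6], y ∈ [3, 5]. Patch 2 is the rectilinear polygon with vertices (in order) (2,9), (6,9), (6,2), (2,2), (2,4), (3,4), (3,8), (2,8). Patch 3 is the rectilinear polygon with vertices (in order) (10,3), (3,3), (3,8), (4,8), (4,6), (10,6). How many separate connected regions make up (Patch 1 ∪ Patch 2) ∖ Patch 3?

(Patch 1 ∪ Patch 2) ∖ Patch 3 splits into 2 disjoint pieces (area 10, area 8).

2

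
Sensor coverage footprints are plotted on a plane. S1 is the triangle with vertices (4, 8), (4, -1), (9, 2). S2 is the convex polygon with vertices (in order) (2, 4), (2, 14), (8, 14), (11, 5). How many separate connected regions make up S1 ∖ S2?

1

S1 ∖ S2 is a single connected region.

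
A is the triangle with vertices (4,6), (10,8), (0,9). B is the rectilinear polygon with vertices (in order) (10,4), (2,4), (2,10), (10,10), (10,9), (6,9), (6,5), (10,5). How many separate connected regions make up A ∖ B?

A ∖ B splits into 2 disjoint pieces (area 3.4667, area 1.3).

2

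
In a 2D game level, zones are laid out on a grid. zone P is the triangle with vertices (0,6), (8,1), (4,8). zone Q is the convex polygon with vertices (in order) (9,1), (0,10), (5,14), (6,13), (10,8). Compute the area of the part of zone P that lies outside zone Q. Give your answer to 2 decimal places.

|zone P| = 18, |zone P∩zone Q| = 4.
|zone P ∖ zone Q| = |zone P| − |zone P∩zone Q| = 18 − 4 = 14.00.

14.00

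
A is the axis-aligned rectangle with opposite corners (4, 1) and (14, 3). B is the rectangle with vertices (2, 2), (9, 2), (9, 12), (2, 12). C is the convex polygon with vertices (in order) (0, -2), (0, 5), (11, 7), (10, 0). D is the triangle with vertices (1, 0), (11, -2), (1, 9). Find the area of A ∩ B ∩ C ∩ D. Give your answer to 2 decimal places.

The intersection is the polygon with vertices (4,2), (4,3), (6.455,3), (7.364,2).
By the shoelace formula its area is 2.91.

2.91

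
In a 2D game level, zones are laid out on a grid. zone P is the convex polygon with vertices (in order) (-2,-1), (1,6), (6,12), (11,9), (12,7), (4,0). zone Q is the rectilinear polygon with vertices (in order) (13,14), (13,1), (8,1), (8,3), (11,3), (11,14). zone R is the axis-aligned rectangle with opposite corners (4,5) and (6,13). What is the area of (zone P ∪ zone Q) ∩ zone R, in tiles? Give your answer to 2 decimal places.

11.60

The region (zone P ∪ zone Q) ∩ zone R is the polygon with vertices (6,12), (6,5), (4,5), (4,9.6).
By the shoelace formula its area is 11.60.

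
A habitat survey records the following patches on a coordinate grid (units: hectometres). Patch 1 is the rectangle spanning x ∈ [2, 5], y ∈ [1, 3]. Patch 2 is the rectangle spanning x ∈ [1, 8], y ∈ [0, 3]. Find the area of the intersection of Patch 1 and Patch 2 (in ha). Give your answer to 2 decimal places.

|Patch 1∩Patch 2|: x∈[2,5], y∈[1,3] → 3·2 = 6.

6.00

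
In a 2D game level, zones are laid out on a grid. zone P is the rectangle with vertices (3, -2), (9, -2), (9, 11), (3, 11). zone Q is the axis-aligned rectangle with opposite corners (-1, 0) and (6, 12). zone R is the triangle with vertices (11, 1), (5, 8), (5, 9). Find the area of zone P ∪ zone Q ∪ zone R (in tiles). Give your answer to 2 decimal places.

By inclusion–exclusion:
Individual areas: |zone P| = 78, |zone Q| = 84, |zone R| = 3.
|zone P∩zone Q|: x∈[3,6], y∈[0,11] → 3·11 = 33.
|zone P∩zone R| = 2.6667.
|zone Q∩zone R| = 0.9167.
|zone P∩zone Q∩zone R| = 0.9167.
|zone P ∪ zone Q ∪ zone R| = 165 − 36.5833 + 0.9167 = 129.33.

129.33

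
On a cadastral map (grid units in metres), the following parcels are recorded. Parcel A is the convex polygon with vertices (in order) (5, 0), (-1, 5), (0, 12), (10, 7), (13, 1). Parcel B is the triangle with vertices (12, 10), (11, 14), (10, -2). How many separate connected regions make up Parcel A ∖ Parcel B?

Parcel A ∖ Parcel B splits into 2 disjoint pieces (area 88.9705, area 5.0864).

2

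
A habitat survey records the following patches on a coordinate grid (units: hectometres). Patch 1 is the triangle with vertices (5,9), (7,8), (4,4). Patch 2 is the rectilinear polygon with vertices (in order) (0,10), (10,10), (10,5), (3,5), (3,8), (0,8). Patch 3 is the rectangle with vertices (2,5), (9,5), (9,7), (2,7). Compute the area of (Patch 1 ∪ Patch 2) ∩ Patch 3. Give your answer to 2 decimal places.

The region (Patch 1 ∪ Patch 2) ∩ Patch 3 is the polygon with vertices (3,5), (3,7), (9,7), (9,5), (4.75,5), (4.2,5).
By the shoelace formula its area is 12.00.

12.00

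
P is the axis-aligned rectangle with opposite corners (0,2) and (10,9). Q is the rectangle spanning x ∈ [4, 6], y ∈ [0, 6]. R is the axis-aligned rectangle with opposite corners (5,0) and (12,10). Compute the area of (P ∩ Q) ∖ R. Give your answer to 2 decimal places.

|P ∩ Q| = 8.
|(P ∩ Q) ∩ R| = 4.
|(P ∩ Q) ∖ R| = 8 − 4 = 4.00.

4.00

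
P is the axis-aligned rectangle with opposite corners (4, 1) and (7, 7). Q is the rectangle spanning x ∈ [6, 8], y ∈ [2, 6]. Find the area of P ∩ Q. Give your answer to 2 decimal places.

|P∩Q|: x∈[6,7], y∈[2,6] → 1·4 = 4.

4.00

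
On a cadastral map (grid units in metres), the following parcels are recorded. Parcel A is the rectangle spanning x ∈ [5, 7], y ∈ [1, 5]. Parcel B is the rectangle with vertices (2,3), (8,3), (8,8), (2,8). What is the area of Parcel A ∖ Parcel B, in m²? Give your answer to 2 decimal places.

4.00

|Parcel A∩Parcel B|: x∈[5,7], y∈[3,5] → 2·2 = 4.
|Parcel A| = 8.
|Parcel A ∖ Parcel B| = |Parcel A| − |Parcel A∩Parcel B| = 8 − 4 = 4.00.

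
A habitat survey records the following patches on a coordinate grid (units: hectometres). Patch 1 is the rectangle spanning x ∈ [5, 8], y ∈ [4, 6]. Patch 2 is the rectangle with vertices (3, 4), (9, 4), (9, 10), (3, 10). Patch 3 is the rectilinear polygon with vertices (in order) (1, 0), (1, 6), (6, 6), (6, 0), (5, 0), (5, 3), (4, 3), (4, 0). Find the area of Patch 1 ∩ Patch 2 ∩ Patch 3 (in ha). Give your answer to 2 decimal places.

The intersection is the polygon with vertices (6,6), (6,4), (5,4), (5,6).
By the shoelace formula its area is 2.00.

2.00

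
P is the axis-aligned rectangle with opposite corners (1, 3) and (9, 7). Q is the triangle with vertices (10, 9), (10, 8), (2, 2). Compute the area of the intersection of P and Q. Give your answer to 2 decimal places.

The intersection is the polygon with vertices (8.667,7), (3.333,3), (3.143,3), (7.714,7).
By the shoelace formula its area is 2.29.

2.29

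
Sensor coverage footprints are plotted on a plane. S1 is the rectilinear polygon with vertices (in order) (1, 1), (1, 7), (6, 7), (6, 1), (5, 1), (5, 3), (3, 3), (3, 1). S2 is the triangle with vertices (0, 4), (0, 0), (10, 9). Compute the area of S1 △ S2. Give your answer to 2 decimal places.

|S1| = 26, |S2| = 20, |S1∩S2| = 12.9444.
|S1 △ S2| = |S1| + |S2| − 2·|S1∩S2| = 26 + 20 − 25.8889 = 20.11.

20.11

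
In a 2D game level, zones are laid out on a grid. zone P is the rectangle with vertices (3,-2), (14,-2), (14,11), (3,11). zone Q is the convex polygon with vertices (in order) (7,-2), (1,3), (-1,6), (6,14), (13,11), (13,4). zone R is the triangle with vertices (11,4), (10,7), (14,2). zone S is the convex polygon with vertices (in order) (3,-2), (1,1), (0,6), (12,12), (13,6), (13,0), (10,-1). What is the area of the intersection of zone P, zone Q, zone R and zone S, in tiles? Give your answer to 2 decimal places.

The intersection is the polygon with vertices (11,4), (10,7), (12.667,3.667), (12.2,3.2).
By the shoelace formula its area is 2.80.

2.80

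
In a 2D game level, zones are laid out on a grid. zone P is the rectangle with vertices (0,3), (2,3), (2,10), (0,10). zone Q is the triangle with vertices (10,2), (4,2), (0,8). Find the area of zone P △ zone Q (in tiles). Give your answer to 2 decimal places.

|zone P| = 14, |zone Q| = 18, |zone P∩zone Q| = 1.8.
|zone P △ zone Q| = |zone P| + |zone Q| − 2·|zone P∩zone Q| = 14 + 18 − 3.6 = 28.40.

28.40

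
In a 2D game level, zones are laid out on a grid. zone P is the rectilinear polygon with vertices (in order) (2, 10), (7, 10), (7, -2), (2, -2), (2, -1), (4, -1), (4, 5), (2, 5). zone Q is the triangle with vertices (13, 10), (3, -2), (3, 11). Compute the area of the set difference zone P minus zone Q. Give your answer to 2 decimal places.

|zone P| = 48, |zone P∩zone Q| = 32.4167.
|zone P ∖ zone Q| = |zone P| − |zone P∩zone Q| = 48 − 32.4167 = 15.58.

15.58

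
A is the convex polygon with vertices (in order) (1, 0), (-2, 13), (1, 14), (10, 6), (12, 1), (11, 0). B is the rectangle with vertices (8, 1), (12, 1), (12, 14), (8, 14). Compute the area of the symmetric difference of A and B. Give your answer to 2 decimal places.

135.94

|A| = 117.5, |B| = 52, |A∩B| = 16.7778.
|A △ B| = |A| + |B| − 2·|A∩B| = 117.5 + 52 − 33.5556 = 135.94.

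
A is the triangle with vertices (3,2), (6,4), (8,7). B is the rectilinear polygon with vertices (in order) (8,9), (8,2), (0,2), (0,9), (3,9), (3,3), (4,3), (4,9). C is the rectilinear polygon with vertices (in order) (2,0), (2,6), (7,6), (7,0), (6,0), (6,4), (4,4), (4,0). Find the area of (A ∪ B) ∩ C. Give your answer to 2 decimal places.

13.00

|A ∪ B| = 50.
|(A ∪ B) ∩ C| = 13.00.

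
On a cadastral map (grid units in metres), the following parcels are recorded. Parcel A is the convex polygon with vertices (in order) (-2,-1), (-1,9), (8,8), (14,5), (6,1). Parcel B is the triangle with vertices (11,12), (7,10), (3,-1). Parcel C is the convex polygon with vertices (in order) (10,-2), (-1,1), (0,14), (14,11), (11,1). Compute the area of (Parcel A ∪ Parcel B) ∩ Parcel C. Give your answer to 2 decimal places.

91.42

|Parcel A ∪ Parcel B| = 103.456.
|(Parcel A ∪ Parcel B) ∩ Parcel C| = 91.42.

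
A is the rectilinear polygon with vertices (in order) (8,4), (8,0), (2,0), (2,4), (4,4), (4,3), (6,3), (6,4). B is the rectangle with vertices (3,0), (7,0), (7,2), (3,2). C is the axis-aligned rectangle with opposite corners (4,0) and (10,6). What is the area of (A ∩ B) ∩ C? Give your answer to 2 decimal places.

The region (A ∩ B) ∩ C is the polygon with vertices (7,2), (7,0), (4,0), (4,2).
By the shoelace formula its area is 6.00.

6.00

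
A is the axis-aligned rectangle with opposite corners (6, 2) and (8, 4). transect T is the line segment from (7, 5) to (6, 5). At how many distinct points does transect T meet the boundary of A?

0

The segment lies entirely outside A and never meets its boundary.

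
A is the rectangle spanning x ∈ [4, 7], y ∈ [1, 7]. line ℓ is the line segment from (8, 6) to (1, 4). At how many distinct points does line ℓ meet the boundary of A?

The segment meets the boundary at (7,5.714), (4,4.857).

2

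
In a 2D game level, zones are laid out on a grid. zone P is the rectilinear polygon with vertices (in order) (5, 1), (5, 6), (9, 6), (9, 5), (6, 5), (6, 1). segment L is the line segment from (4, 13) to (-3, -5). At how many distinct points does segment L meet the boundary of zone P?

The segment lies entirely outside zone P and never meets its boundary.

0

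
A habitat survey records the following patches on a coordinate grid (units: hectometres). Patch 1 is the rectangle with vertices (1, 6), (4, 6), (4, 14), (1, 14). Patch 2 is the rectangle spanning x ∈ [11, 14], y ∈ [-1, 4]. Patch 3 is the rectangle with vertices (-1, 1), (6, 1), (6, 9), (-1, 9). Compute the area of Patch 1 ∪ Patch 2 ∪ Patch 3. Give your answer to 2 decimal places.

86.00

By inclusion–exclusion:
Individual areas: |Patch 1| = 24, |Patch 2| = 15, |Patch 3| = 56.
|Patch 1∩Patch 2| = 0 (no overlap).
|Patch 1∩Patch 3|: x∈[1,4], y∈[6,9] → 3·3 = 9.
|Patch 2∩Patch 3| = 0 (no overlap).
|Patch 1∩Patch 2∩Patch 3| = 0.
|Patch 1 ∪ Patch 2 ∪ Patch 3| = 95 − 9 + 0 = 86.00.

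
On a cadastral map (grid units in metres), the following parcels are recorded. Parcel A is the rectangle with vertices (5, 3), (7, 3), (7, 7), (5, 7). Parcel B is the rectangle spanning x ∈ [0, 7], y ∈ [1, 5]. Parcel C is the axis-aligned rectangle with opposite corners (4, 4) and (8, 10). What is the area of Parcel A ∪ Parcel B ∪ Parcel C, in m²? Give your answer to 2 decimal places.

49.00

By inclusion–exclusion:
Individual areas: |Parcel A| = 8, |Parcel B| = 28, |Parcel C| = 24.
|Parcel A∩Parcel B|: x∈[5,7], y∈[3,5] → 2·2 = 4.
|Parcel A∩Parcel C|: x∈[5,7], y∈[4,7] → 2·3 = 6.
|Parcel B∩Parcel C|: x∈[4,7], y∈[4,5] → 3·1 = 3.
|Parcel A∩Parcel B∩Parcel C| = 2.
|Parcel A ∪ Parcel B ∪ Parcel C| = 60 − 13 + 2 = 49.00.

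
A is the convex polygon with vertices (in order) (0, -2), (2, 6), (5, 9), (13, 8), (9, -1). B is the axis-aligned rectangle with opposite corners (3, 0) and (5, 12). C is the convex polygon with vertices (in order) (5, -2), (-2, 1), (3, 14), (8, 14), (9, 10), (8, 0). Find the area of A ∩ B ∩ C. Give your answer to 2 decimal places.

16.00

The intersection is the polygon with vertices (5,0), (3,0), (3,7), (5,9).
By the shoelace formula its area is 16.00.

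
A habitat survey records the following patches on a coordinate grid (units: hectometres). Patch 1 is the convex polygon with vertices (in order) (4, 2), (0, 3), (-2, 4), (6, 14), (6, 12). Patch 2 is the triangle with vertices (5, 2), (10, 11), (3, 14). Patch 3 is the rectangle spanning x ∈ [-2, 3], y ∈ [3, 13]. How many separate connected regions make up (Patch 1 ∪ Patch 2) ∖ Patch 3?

1

(Patch 1 ∪ Patch 2) ∖ Patch 3 is a single connected region.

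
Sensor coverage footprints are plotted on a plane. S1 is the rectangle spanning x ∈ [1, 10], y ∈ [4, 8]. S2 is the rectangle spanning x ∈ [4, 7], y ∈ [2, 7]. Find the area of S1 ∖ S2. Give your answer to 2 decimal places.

27.00

|S1∩S2|: x∈[4,7], y∈[4,7] → 3·3 = 9.
|S1| = 36.
|S1 ∖ S2| = |S1| − |S1∩S2| = 36 − 9 = 27.00.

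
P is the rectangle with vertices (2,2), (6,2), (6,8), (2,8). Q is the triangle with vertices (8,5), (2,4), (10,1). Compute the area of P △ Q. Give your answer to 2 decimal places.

|P| = 24, |Q| = 13, |P∩Q| = 4.3333.
|P △ Q| = |P| + |Q| − 2·|P∩Q| = 24 + 13 − 8.6667 = 28.33.

28.33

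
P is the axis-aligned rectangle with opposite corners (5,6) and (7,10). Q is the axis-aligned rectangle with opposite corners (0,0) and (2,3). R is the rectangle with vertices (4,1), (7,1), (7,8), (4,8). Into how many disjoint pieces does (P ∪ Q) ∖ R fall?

(P ∪ Q) ∖ R splits into 2 disjoint pieces (area 4, area 6).

2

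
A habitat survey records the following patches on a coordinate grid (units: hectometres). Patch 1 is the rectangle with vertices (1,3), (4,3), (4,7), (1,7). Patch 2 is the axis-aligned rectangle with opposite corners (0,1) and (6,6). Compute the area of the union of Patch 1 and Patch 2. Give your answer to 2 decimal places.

33.00

By inclusion–exclusion:
Individual areas: |Patch 1| = 12, |Patch 2| = 30.
|Patch 1∩Patch 2|: x∈[1,4], y∈[3,6] → 3·3 = 9.
|Patch 1 ∪ Patch 2| = 42 − 9 = 33.00.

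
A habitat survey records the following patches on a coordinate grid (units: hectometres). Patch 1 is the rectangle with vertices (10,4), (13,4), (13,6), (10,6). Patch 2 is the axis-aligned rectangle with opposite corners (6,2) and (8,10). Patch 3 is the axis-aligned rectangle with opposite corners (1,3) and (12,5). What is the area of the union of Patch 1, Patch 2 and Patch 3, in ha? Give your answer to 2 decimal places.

By inclusion–exclusion:
Individual areas: |Patch 1| = 6, |Patch 2| = 16, |Patch 3| = 22.
|Patch 1∩Patch 2| = 0 (no overlap).
|Patch 1∩Patch 3|: x∈[10,12], y∈[4,5] → 2·1 = 2.
|Patch 2∩Patch 3|: x∈[6,8], y∈[3,5] → 2·2 = 4.
|Patch 1∩Patch 2∩Patch 3| = 0.
|Patch 1 ∪ Patch 2 ∪ Patch 3| = 44 − 6 + 0 = 38.00.

38.00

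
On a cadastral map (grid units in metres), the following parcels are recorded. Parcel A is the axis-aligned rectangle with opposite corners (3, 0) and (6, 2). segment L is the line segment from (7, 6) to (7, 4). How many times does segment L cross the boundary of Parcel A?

The segment lies entirely outside Parcel A and never meets its boundary.

0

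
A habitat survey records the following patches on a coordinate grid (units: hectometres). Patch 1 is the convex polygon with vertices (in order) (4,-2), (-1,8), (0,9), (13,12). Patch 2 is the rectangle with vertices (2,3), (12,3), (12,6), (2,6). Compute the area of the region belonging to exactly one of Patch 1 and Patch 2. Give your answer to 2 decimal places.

|Patch 1| = 85, |Patch 2| = 30, |Patch 1∩Patch 2| = 18.5357.
|Patch 1 △ Patch 2| = |Patch 1| + |Patch 2| − 2·|Patch 1∩Patch 2| = 85 + 30 − 37.0714 = 77.93.

77.93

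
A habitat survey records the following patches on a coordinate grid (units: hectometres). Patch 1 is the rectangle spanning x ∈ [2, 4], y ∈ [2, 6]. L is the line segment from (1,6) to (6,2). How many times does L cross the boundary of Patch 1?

The segment meets the boundary at (4,3.6), (2,5.2).

2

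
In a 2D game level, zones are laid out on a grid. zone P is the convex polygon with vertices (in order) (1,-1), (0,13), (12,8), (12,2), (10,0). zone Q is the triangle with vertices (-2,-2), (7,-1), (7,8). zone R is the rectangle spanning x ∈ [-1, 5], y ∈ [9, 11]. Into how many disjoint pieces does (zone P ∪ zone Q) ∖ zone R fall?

(zone P ∪ zone Q) ∖ zone R splits into 2 disjoint pieces (area 4.6571, area 116.5996).

2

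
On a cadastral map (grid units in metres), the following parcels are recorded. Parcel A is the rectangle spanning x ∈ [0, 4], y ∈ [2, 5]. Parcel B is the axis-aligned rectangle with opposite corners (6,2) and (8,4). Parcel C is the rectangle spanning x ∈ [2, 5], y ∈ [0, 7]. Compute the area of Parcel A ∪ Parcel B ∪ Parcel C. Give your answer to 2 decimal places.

31.00

By inclusion–exclusion:
Individual areas: |Parcel A| = 12, |Parcel B| = 4, |Parcel C| = 21.
|Parcel A∩Parcel B| = 0 (no overlap).
|Parcel A∩Parcel C|: x∈[2,4], y∈[2,5] → 2·3 = 6.
|Parcel B∩Parcel C| = 0 (no overlap).
|Parcel A∩Parcel B∩Parcel C| = 0.
|Parcel A ∪ Parcel B ∪ Parcel C| = 37 − 6 + 0 = 31.00.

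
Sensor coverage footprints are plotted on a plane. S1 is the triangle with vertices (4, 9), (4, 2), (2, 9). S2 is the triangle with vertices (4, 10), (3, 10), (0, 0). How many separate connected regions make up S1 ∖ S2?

S1 ∖ S2 splits into 2 disjoint pieces (area 5.1333, area 0.4183).

2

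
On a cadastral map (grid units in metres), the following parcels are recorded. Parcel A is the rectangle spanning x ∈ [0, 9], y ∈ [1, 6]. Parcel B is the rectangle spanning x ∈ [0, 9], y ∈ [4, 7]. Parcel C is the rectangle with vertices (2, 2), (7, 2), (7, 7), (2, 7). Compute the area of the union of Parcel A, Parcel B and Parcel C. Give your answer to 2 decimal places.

54.00

By inclusion–exclusion:
Individual areas: |Parcel A| = 45, |Parcel B| = 27, |Parcel C| = 25.
|Parcel A∩Parcel B|: x∈[0,9], y∈[4,6] → 9·2 = 18.
|Parcel A∩Parcel C|: x∈[2,7], y∈[2,6] → 5·4 = 20.
|Parcel B∩Parcel C|: x∈[2,7], y∈[4,7] → 5·3 = 15.
|Parcel A∩Parcel B∩Parcel C| = 10.
|Parcel A ∪ Parcel B ∪ Parcel C| = 97 − 53 + 10 = 54.00.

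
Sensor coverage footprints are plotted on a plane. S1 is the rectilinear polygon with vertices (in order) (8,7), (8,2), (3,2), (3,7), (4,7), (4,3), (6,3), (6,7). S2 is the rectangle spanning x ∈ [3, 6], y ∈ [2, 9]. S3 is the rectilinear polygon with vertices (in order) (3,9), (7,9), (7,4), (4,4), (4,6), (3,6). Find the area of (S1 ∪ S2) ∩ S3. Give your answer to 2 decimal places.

16.00

|S1 ∪ S2| = 31.
|(S1 ∪ S2) ∩ S3| = 16.00.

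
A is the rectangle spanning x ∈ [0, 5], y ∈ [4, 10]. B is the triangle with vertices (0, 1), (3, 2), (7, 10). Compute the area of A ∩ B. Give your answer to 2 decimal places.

3.57

The intersection is the polygon with vertices (5,6), (4,4), (2.333,4), (5,7.429).
By the shoelace formula its area is 3.57.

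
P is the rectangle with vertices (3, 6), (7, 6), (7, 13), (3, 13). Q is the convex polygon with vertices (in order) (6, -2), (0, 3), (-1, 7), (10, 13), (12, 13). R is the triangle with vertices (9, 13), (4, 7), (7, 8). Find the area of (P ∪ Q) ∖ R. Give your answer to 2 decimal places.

|P ∪ Q| = 105.9091.
|(P ∪ Q) ∩ R| = 6.3488.
|(P ∪ Q) ∖ R| = 105.9091 − 6.3488 = 99.56.

99.56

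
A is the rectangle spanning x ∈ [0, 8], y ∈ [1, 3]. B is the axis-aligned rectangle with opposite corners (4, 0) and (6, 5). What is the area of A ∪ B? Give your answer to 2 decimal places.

By inclusion–exclusion:
Individual areas: |A| = 16, |B| = 10.
|A∩B|: x∈[4,6], y∈[1,3] → 2·2 = 4.
|A ∪ B| = 26 − 4 = 22.00.

22.00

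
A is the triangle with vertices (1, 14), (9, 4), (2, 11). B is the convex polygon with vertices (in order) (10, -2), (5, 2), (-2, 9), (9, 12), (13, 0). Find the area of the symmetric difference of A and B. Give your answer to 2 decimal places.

102.74

|A| = 7, |B| = 104, |A∩B| = 4.1279.
|A △ B| = |A| + |B| − 2·|A∩B| = 7 + 104 − 8.2559 = 102.74.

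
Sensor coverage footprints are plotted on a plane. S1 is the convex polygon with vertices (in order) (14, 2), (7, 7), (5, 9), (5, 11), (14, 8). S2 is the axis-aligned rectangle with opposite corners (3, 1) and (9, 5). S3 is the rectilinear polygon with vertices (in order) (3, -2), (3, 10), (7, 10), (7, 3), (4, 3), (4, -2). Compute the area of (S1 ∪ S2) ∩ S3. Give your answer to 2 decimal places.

14.00

|S1 ∪ S2| = 62.
|(S1 ∪ S2) ∩ S3| = 14.00.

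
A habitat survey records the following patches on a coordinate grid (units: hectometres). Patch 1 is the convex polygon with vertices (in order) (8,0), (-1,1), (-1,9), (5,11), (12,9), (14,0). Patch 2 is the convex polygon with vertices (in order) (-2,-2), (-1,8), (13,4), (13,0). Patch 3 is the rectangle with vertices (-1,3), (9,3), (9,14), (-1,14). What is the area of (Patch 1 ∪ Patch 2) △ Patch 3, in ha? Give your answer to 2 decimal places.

123.57

|Patch 1 ∪ Patch 2| = 157.
|(Patch 1 ∪ Patch 2) ∩ Patch 3| = 71.7143.
|(Patch 1 ∪ Patch 2) △ Patch 3| = 157 + 110 − 143.4286 = 123.57.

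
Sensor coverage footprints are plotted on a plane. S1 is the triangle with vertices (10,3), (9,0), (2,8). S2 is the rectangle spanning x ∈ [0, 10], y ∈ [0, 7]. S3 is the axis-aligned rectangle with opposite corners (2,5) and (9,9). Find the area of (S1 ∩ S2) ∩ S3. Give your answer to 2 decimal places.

The region (S1 ∩ S2) ∩ S3 is the polygon with vertices (2.875,7), (3.6,7), (6.8,5), (4.625,5).
By the shoelace formula its area is 2.90.

2.90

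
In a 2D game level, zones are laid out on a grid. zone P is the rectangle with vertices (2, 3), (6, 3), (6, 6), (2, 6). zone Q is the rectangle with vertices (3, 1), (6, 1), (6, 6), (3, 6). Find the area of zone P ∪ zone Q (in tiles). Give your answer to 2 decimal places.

18.00

By inclusion–exclusion:
Individual areas: |zone P| = 12, |zone Q| = 15.
|zone P∩zone Q|: x∈[3,6], y∈[3,6] → 3·3 = 9.
|zone P ∪ zone Q| = 27 − 9 = 18.00.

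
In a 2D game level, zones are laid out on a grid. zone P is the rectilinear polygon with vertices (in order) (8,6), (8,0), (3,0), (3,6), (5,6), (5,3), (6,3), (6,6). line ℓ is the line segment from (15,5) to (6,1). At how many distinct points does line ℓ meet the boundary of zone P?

1

The segment meets the boundary at (8,1.889).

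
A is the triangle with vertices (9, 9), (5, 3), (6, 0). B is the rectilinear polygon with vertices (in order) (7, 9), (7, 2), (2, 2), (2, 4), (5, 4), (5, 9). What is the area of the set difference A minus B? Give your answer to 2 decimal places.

4.33

|A| = 9, |A∩B| = 4.6667.
|A ∖ B| = |A| − |A∩B| = 9 − 4.6667 = 4.33.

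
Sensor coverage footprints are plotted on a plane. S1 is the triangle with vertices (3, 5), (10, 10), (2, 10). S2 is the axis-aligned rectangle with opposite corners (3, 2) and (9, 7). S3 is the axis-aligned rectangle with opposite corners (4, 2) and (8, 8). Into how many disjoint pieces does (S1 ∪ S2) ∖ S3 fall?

2

(S1 ∪ S2) ∖ S3 splits into 2 disjoint pieces (area 19.7, area 5).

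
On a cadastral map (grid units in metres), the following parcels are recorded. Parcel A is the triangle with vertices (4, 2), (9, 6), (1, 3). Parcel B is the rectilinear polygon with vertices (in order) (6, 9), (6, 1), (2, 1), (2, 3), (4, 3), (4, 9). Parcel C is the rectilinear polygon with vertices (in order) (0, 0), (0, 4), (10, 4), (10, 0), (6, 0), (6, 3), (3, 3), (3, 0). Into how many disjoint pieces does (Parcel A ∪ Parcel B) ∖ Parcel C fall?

(Parcel A ∪ Parcel B) ∖ Parcel C splits into 2 disjoint pieces (area 11.8333, area 6).

2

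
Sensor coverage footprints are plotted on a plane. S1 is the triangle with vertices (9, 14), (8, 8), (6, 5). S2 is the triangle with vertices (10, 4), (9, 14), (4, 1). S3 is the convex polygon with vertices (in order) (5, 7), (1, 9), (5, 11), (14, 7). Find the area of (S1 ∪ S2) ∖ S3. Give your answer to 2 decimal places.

|S1 ∪ S2| = 31.5.
|(S1 ∪ S2) ∩ S3| = 6.9296.
|(S1 ∪ S2) ∖ S3| = 31.5 − 6.9296 = 24.57.

24.57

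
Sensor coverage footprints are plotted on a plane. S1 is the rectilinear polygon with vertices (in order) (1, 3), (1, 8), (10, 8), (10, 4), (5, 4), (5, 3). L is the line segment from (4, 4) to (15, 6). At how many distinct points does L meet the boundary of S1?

1

The segment meets the boundary at (10,5.091).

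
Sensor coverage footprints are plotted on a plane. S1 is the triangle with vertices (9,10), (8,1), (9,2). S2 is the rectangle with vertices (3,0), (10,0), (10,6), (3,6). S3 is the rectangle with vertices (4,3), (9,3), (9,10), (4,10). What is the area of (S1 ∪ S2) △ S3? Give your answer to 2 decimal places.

46.11

|S1 ∪ S2| = 42.8889.
|(S1 ∪ S2) ∩ S3| = 15.8889.
|(S1 ∪ S2) △ S3| = 42.8889 + 35 − 31.7778 = 46.11.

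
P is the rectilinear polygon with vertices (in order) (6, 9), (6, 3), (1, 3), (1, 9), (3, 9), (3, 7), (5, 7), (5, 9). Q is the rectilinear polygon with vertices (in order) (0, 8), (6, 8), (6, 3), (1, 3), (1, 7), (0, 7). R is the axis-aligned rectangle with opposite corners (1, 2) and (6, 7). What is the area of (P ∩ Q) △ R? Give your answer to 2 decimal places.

|P ∩ Q| = 23.
|(P ∩ Q) ∩ R| = 20.
|(P ∩ Q) △ R| = 23 + 25 − 40 = 8.00.

8.00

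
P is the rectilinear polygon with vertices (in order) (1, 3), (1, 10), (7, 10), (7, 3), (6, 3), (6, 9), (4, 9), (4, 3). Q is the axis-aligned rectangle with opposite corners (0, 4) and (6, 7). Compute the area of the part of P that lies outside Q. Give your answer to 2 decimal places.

|P| = 30, |P∩Q| = 9.
|P ∖ Q| = |P| − |P∩Q| = 30 − 9 = 21.00.

21.00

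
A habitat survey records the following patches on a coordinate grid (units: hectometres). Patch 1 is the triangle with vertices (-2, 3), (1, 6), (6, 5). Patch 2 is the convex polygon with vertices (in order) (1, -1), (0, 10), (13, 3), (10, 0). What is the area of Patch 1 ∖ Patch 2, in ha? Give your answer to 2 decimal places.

2.34

|Patch 1| = 9, |Patch 1∩Patch 2| = 6.6639.
|Patch 1 ∖ Patch 2| = |Patch 1| − |Patch 1∩Patch 2| = 9 − 6.6639 = 2.34.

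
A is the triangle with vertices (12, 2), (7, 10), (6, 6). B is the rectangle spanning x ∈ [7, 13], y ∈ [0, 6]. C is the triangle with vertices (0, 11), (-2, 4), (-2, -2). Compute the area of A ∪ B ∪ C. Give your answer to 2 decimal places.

By inclusion–exclusion:
Individual areas: |A| = 14, |B| = 36, |C| = 6.
|A∩B| = 6.6667.
|A∩C| = 0.
|B∩C| = 0.
|A∩B∩C| = 0.
|A ∪ B ∪ C| = 56 − 6.6667 + 0 = 49.33.

49.33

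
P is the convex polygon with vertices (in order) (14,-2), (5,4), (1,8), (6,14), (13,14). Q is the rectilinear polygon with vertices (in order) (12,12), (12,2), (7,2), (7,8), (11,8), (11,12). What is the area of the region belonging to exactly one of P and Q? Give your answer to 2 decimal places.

|P| = 126, |Q| = 34, |P∩Q| = 33.6667.
|P △ Q| = |P| + |Q| − 2·|P∩Q| = 126 + 34 − 67.3333 = 92.67.

92.67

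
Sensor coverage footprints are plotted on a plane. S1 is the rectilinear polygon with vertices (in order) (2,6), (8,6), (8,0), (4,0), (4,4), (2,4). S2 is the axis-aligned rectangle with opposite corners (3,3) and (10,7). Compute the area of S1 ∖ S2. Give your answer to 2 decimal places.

14.00

|S1| = 28, |S1∩S2| = 14.
|S1 ∖ S2| = |S1| − |S1∩S2| = 28 − 14 = 14.00.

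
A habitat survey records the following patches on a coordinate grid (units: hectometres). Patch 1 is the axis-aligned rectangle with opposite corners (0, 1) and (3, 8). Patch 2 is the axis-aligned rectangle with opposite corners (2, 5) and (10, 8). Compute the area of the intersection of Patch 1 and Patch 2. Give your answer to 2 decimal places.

3.00

|Patch 1∩Patch 2|: x∈[2,3], y∈[5,8] → 1·3 = 3.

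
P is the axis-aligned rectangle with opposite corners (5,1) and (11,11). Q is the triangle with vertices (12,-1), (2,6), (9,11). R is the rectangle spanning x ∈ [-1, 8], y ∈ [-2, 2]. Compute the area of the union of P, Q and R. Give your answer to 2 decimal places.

102.22

By inclusion–exclusion:
Individual areas: |P| = 60, |Q| = 49.5, |R| = 36.
|P∩Q| = 40.2786.
|P∩R|: x∈[5,8], y∈[1,2] → 3·1 = 3.
|Q∩R| = 0.0286.
|P∩Q∩R| = 0.0286.
|P ∪ Q ∪ R| = 145.5 − 43.3071 + 0.0286 = 102.22.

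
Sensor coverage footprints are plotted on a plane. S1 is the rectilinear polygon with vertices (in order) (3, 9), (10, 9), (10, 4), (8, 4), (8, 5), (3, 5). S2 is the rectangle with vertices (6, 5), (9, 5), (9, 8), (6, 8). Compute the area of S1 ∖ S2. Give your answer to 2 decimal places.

|S1| = 30, |S1∩S2| = 9.
|S1 ∖ S2| = |S1| − |S1∩S2| = 30 − 9 = 21.00.

21.00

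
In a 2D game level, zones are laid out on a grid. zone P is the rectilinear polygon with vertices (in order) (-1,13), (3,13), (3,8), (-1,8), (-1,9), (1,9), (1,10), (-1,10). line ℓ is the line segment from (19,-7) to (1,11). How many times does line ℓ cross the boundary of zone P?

1

The segment meets the boundary at (3,9).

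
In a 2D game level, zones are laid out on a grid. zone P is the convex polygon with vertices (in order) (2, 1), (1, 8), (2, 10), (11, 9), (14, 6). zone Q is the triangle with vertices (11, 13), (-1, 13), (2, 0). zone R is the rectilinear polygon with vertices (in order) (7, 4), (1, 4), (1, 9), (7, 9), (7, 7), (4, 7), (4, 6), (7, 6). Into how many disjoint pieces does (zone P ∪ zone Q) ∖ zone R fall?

(zone P ∪ zone Q) ∖ zone R is a single connected region.

1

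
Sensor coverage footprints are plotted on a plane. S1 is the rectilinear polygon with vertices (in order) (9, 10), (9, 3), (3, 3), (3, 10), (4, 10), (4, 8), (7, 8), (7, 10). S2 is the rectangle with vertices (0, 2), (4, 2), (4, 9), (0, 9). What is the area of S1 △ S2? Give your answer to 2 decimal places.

|S1| = 36, |S2| = 28, |S1∩S2| = 6.
|S1 △ S2| = |S1| + |S2| − 2·|S1∩S2| = 36 + 28 − 12 = 52.00.

52.00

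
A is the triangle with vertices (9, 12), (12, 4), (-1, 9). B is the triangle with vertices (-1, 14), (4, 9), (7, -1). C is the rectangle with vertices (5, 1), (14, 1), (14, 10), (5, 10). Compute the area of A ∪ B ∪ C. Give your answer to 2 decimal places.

109.04

By inclusion–exclusion:
Individual areas: |A| = 44.5, |B| = 17.5, |C| = 81.
|A∩B| = 5.6794.
|A∩C| = 25.8269.
|B∩C| = 2.45.
|A∩B∩C| = 0.
|A ∪ B ∪ C| = 143 − 33.9564 + 0 = 109.04.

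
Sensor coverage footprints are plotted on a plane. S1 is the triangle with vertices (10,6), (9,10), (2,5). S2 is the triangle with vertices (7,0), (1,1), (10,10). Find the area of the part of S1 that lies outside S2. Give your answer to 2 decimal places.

|S1| = 16.5, |S1∩S2| = 6.1403.
|S1 ∖ S2| = |S1| − |S1∩S2| = 16.5 − 6.1403 = 10.36.

10.36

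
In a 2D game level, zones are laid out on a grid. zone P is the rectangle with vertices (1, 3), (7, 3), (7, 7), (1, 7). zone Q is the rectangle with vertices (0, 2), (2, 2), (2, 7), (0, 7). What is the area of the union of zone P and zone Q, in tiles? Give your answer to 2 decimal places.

By inclusion–exclusion:
Individual areas: |zone P| = 24, |zone Q| = 10.
|zone P∩zone Q|: x∈[1,2], y∈[3,7] → 1·4 = 4.
|zone P ∪ zone Q| = 34 − 4 = 30.00.

30.00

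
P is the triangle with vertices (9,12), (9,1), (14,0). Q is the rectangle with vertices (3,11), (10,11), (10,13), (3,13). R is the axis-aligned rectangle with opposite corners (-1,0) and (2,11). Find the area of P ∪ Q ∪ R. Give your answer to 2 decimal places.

By inclusion–exclusion:
Individual areas: |P| = 27.5, |Q| = 14, |R| = 33.
|P∩Q| = 0.2083.
|P∩R| = 0.
|Q∩R| = 0 (no overlap).
|P∩Q∩R| = 0.
|P ∪ Q ∪ R| = 74.5 − 0.2083 + 0 = 74.29.

74.29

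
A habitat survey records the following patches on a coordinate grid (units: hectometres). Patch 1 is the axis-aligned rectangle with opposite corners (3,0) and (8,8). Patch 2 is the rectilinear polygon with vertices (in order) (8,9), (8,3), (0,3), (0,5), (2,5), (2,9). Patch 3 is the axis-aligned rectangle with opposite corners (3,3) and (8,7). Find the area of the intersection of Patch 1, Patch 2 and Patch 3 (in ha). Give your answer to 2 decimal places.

The intersection is the polygon with vertices (3,3), (3,7), (8,7), (8,3).
By the shoelace formula its area is 20.00.

20.00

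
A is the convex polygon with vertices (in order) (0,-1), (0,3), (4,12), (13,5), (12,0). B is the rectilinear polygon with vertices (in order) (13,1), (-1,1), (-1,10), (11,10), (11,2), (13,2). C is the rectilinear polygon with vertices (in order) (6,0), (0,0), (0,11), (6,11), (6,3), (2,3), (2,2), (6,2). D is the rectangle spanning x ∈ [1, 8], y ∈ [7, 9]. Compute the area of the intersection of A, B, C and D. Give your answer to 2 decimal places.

The intersection is the polygon with vertices (6,7), (1.778,7), (2.667,9), (6,9).
By the shoelace formula its area is 7.56.

7.56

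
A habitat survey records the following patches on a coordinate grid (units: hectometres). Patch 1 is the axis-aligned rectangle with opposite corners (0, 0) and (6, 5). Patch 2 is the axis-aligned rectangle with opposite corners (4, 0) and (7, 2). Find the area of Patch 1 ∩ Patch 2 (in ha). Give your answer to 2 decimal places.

|Patch 1∩Patch 2|: x∈[4,6], y∈[0,2] → 2·2 = 4.

4.00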